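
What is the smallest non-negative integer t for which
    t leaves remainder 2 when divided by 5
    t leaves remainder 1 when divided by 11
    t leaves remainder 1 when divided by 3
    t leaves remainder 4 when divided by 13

From t ≡ 2 (mod 5) write t = 2 + 5s. Substituting into t ≡ 1 (mod 11) gives 5s ≡ 10 (mod 11), and since 5⁻¹ ≡ 9 (mod 11), s ≡ 2. Hence t ≡ 2 + 5·2 = 12 (mod 55).
From t ≡ 12 (mod 55) write t = 12 + 55s. Substituting into t ≡ 1 (mod 3) gives 55s ≡ 1 (mod 3), and since 1⁻¹ ≡ 1 (mod 3), s ≡ 1. Hence t ≡ 12 + 55·1 = 67 (mod 165).
From t ≡ 67 (mod 165) write t = 67 + 165s. Substituting into t ≡ 4 (mod 13) gives 165s ≡ 2 (mod 13), and since 9⁻¹ ≡ 3 (mod 13), s ≡ 6. Hence t ≡ 67 + 165·6 = 1057 (mod 2145).

1057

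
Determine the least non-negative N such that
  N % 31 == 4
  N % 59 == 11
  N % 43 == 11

50751

The moduli are pairwise coprime; M = 31·59·43 = 78647.
M/31 = 2537; 2537 ≡ 26 (mod 31); 26·6 ≡ 1, so inverse 6.
M/59 = 1333; 1333 ≡ 35 (mod 59); 35·27 ≡ 1, so inverse 27.
M/43 = 1829; 1829 ≡ 23 (mod 43); 23·15 ≡ 1, so inverse 15.
N ≡ 4·2537·6 + 11·1333·27 + 11·1829·15 = 758574.
758574 mod 78647 = 50751.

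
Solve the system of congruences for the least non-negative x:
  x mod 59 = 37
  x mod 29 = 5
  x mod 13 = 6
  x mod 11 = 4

Combine the congruences pairwise.
From x ≡ 37 (mod 59) write x = 37 + 59t. Substituting into x ≡ 5 (mod 29) gives 59t ≡ 26 (mod 29), and since 1⁻¹ ≡ 1 (mod 29), t ≡ 26. Hence x ≡ 37 + 59·26 = 1571 (mod 1711).
From x ≡ 1571 (mod 1711) write x = 1571 + 1711t. Substituting into x ≡ 6 (mod 13) gives 1711t ≡ 8 (mod 13), and since 8⁻¹ ≡ 5 (mod 13), t ≡ 1. Hence x ≡ 1571 + 1711·1 = 3282 (mod 22243).
From x ≡ 3282 (mod 22243) write x = 3282 + 22243t. Substituting into x ≡ 4 (mod 11) gives 22243t ≡ 0 (mod 11), and since 1⁻¹ ≡ 1 (mod 11), t ≡ 0. Hence x ≡ 3282 + 22243·0 = 3282 (mod 244673).

3282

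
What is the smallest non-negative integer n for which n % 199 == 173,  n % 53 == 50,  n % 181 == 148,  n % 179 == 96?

211949700

From n ≡ 173 (mod 199) write n = 173 + 199t. Substituting into n ≡ 50 (mod 53) gives 199t ≡ 36 (mod 53), and since 40⁻¹ ≡ 4 (mod 53), t ≡ 38. Hence n ≡ 173 + 199·38 = 7735 (mod 10547).
From n ≡ 7735 (mod 10547) write n = 7735 + 10547t. Substituting into n ≡ 148 (mod 181) gives 10547t ≡ 15 (mod 181), and since 49⁻¹ ≡ 133 (mod 181), t ≡ 4. Hence n ≡ 7735 + 10547·4 = 49923 (mod 1909007).
From n ≡ 49923 (mod 1909007) write n = 49923 + 1909007t. Substituting into n ≡ 96 (mod 179) gives 1909007t ≡ 114 (mod 179), and since 151⁻¹ ≡ 147 (mod 179), t ≡ 111. Hence n ≡ 49923 + 1909007·111 = 211949700 (mod 341712253).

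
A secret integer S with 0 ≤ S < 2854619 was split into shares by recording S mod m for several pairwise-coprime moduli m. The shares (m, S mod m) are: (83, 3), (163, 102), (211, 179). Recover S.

790163

From S ≡ 3 (mod 83) write S = 3 + 83t. Substituting into S ≡ 102 (mod 163) gives 83t ≡ 99 (mod 163), and since 83⁻¹ ≡ 55 (mod 163), t ≡ 66. Hence S ≡ 3 + 83·66 = 5481 (mod 13529).
From S ≡ 5481 (mod 13529) write S = 5481 + 13529t. Substituting into S ≡ 179 (mod 211) gives 13529t ≡ 184 (mod 211), and since 25⁻¹ ≡ 76 (mod 211), t ≡ 58. Hence S ≡ 5481 + 13529·58 = 790163 (mod 2854619).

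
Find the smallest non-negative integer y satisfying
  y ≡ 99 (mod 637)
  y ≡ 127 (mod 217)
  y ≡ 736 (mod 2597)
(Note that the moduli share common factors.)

Combine the congruences pairwise.
gcd(637, 217) = 7 and 7 | (127 − 99), so the pair is consistent; merging gives y ≡ 18572 (mod 19747), where 19747 = lcm(637, 217).
gcd(19747, 2597) = 49 and 49 | (736 − 18572), so the pair is consistent; merging gives y ≡ 709717 (mod 1046591), where 1046591 = lcm(19747, 2597).
The solution is unique modulo lcm(637, 217, 2597) = 1046591.

709717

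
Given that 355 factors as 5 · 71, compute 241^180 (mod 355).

Mod 5: 241 ≡ 1; since 4 | 180, by Fermat 1^180 ≡ 1 (mod 5).
Mod 71: 241 ≡ 28; by Fermat, exponent reduces to 180 mod 70 = 40; 28^40 ≡ 32 (mod 71).
Combine by CRT: x ≡ 1 (mod 5), x ≡ 32 (mod 71) ⇒ x ≡ 316 (mod 355).

316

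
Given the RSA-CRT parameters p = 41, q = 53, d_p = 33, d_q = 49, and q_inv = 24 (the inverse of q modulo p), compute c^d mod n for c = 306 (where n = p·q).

313

m₁ = c^(d_p) mod p: c ≡ 19 (mod 41), and 19^33 mod 41 = 26.
m₂ = c^(d_q) mod q: c ≡ 41 (mod 53), and 41^49 mod 53 = 48.
h = q_inv·(m₁ − m₂) mod p = 24·(26 − 48) mod 41 = 5.
m = m₂ + h·q = 48 + 5·53 = 313.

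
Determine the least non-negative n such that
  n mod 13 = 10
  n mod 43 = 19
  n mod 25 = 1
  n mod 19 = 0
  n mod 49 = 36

The moduli are pairwise coprime; M = 13·43·25·19·49 = 13010725.
M/13 = 1000825; 1000825 ≡ 7 (mod 13); 7·2 ≡ 1, so inverse 2.
M/43 = 302575; 302575 ≡ 27 (mod 43); 27·8 ≡ 1, so inverse 8.
M/25 = 520429; 520429 ≡ 4 (mod 25); 4·19 ≡ 1, so inverse 19.
M/19 = 684775; 684775 ≡ 15 (mod 19); 15·14 ≡ 1, so inverse 14.
M/49 = 265525; 265525 ≡ 43 (mod 49); 43·8 ≡ 1, so inverse 8.
n ≡ 10·1000825·2 + 19·302575·8 + 1·520429·19 + 0·684775·14 + 36·265525·8 = 152367251.
152367251 mod 13010725 = 9249276.

9249276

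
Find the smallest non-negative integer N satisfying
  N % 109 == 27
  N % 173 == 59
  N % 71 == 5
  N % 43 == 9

The moduli are pairwise coprime; M = 109·173·71·43 = 57570421.
M/109 = 528169; 528169 ≡ 64 (mod 109); 64·46 ≡ 1, so inverse 46.
M/173 = 332777; 332777 ≡ 98 (mod 173); 98·143 ≡ 1, so inverse 143.
M/71 = 810851; 810851 ≡ 31 (mod 71); 31·55 ≡ 1, so inverse 55.
M/43 = 1338847; 1338847 ≡ 42 (mod 43); 42·42 ≡ 1, so inverse 42.
N ≡ 27·528169·46 + 59·332777·143 + 5·810851·55 + 9·1338847·42 = 4192693638.
4192693638 mod 57570421 = 47623326.

47623326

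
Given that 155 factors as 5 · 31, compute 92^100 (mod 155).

1

Mod 5: 92 ≡ 2; since 4 | 100, by Fermat 2^100 ≡ 1 (mod 5).
Mod 31: 92 ≡ 30; by Fermat, exponent reduces to 100 mod 30 = 10; 30^10 ≡ 1 (mod 31).
Combine by CRT: x ≡ 1 (mod 5), x ≡ 1 (mod 31) ⇒ x ≡ 1 (mod 155).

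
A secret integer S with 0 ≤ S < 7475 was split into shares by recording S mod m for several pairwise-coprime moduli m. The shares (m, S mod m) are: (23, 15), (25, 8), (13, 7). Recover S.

Combine the congruences pairwise.
From S ≡ 15 (mod 23) write S = 15 + 23t. Substituting into S ≡ 8 (mod 25) gives 23t ≡ 18 (mod 25), and since 23⁻¹ ≡ 12 (mod 25), t ≡ 16. Hence S ≡ 15 + 23·16 = 383 (mod 575).
From S ≡ 383 (mod 575) write S = 383 + 575t. Substituting into S ≡ 7 (mod 13) gives 575t ≡ 1 (mod 13), and since 3⁻¹ ≡ 9 (mod 13), t ≡ 9. Hence S ≡ 383 + 575·9 = 5558 (mod 7475).

5558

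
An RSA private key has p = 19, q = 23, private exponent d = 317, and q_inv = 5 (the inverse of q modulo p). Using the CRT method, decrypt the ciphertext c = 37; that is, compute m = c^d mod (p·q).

d_p = d mod (p−1) = 317 mod 18 = 11; d_q = d mod (q−1) = 9.
m₁ = c^(d_p) mod p: c ≡ 18 (mod 19), and 18^11 mod 19 = 18.
m₂ = c^(d_q) mod q: c ≡ 14 (mod 23), and 14^9 mod 23 = 21.
h = q_inv·(m₁ − m₂) mod p = 5·(18 − 21) mod 19 = 4.
m = m₂ + h·q = 21 + 4·23 = 113.

113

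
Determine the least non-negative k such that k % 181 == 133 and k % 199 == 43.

1038

From k ≡ 133 (mod 181) write k = 133 + 181t. Substituting into k ≡ 43 (mod 199) gives 181t ≡ 109 (mod 199), and since 181⁻¹ ≡ 11 (mod 199), t ≡ 5. Hence k ≡ 133 + 181·5 = 1038 (mod 36019).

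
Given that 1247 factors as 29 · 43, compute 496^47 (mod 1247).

Mod 29: 496 ≡ 3; by Fermat, exponent reduces to 47 mod 28 = 19; 3^19 ≡ 18 (mod 29).
Mod 43: 496 ≡ 23; by Fermat, exponent reduces to 47 mod 42 = 5; 23^5 ≡ 17 (mod 43).
Combine by CRT: x ≡ 18 (mod 29), x ≡ 17 (mod 43) ⇒ x ≡ 1178 (mod 1247).

1178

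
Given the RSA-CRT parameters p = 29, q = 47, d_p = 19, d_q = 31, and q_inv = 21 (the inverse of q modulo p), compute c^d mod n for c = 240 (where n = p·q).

321

m₁ = c^(d_p) mod p: c ≡ 8 (mod 29), and 8^19 mod 29 = 2.
m₂ = c^(d_q) mod q: c ≡ 5 (mod 47), and 5^31 mod 47 = 39.
h = q_inv·(m₁ − m₂) mod p = 21·(2 − 39) mod 29 = 6.
m = m₂ + h·q = 39 + 6·47 = 321.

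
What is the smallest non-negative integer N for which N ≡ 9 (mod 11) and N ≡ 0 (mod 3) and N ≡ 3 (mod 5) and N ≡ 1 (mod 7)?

603

The moduli are pairwise coprime; M = 11·3·5·7 = 1155.
M/11 = 105; 105 ≡ 6 (mod 11); 6·2 ≡ 1, so inverse 2.
M/3 = 385; 385 ≡ 1 (mod 3), inverse 1.
M/5 = 231; 231 ≡ 1 (mod 5), inverse 1.
M/7 = 165; 165 ≡ 4 (mod 7); 4·2 ≡ 1, so inverse 2.
N ≡ 9·105·2 + 0·385·1 + 3·231·1 + 1·165·2 = 2913.
2913 mod 1155 = 603.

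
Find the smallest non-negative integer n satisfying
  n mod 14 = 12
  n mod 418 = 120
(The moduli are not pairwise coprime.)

2210

gcd(14, 418) = 2 and 2 | (120 − 12), so the pair is consistent; merging gives n ≡ 2210 (mod 2926), where 2926 = lcm(14, 418).
The solution is unique modulo lcm(14, 418) = 2926.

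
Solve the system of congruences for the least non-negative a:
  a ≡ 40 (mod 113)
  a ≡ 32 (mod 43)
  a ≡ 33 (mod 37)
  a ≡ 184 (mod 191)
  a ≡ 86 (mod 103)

1341567567

The moduli are pairwise coprime; N = 113·43·37·191·103 = 3536870959.
N/113 = 31299743; 31299743 ≡ 99 (mod 113); 99·8 ≡ 1, so inverse 8.
N/43 = 82252813; 82252813 ≡ 5 (mod 43); 5·26 ≡ 1, so inverse 26.
N/37 = 95591107; 95591107 ≡ 16 (mod 37); 16·7 ≡ 1, so inverse 7.
N/191 = 18517649; 18517649 ≡ 8 (mod 191); 8·24 ≡ 1, so inverse 24.
N/103 = 34338553; 34338553 ≡ 1 (mod 103), inverse 1.
a ≡ 40·31299743·8 + 32·82252813·26 + 33·95591107·7 + 184·18517649·24 + 86·34338553·1 = 185258857435.
185258857435 mod 3536870959 = 1341567567.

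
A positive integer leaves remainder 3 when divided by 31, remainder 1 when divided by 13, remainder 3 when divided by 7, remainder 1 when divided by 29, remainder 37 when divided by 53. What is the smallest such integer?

The moduli are pairwise coprime; N = 31·13·7·29·53 = 4335877.
N/31 = 139867; 139867 ≡ 26 (mod 31); 26·6 ≡ 1, so inverse 6.
N/13 = 333529; 333529 ≡ 1 (mod 13), inverse 1.
N/7 = 619411; 619411 ≡ 2 (mod 7); 2·4 ≡ 1, so inverse 4.
N/29 = 149513; 149513 ≡ 18 (mod 29); 18·21 ≡ 1, so inverse 21.
N/53 = 81809; 81809 ≡ 30 (mod 53); 30·23 ≡ 1, so inverse 23.
x ≡ 3·139867·6 + 1·333529·1 + 3·619411·4 + 1·149513·21 + 37·81809·23 = 83043299.
83043299 mod 4335877 = 661636.

661636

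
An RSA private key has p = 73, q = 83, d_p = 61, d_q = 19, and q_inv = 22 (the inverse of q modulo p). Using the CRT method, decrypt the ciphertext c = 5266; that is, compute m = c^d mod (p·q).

5173

m₁ = c^(d_p) mod p: c ≡ 10 (mod 73), and 10^61 mod 73 = 63.
m₂ = c^(d_q) mod q: c ≡ 37 (mod 83), and 37^19 mod 83 = 27.
h = q_inv·(m₁ − m₂) mod p = 22·(63 − 27) mod 73 = 62.
m = m₂ + h·q = 27 + 62·83 = 5173.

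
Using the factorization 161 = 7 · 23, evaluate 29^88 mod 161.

Mod 7: 29 ≡ 1; by Fermat, exponent reduces to 88 mod 6 = 4; 1^4 ≡ 1 (mod 7).
Mod 23: 29 ≡ 6; since 22 | 88, by Fermat 6^88 ≡ 1 (mod 23).
Combine by CRT: x ≡ 1 (mod 7), x ≡ 1 (mod 23) ⇒ x ≡ 1 (mod 161).

1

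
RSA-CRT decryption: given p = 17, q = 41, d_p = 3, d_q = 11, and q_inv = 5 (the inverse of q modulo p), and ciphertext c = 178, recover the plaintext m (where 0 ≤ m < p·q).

m₁ = c^(d_p) mod p: c ≡ 8 (mod 17), and 8^3 mod 17 = 2.
m₂ = c^(d_q) mod q: c ≡ 14 (mod 41), and 14^11 mod 41 = 38.
h = q_inv·(m₁ − m₂) mod p = 5·(2 − 38) mod 17 = 7.
m = m₂ + h·q = 38 + 7·41 = 325.

325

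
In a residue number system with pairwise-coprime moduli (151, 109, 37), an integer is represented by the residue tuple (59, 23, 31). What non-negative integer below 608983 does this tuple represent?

The moduli are pairwise coprime; N = 151·109·37 = 608983.
N/151 = 4033; 4033 ≡ 107 (mod 151); 107·24 ≡ 1, so inverse 24.
N/109 = 5587; 5587 ≡ 28 (mod 109); 28·74 ≡ 1, so inverse 74.
N/37 = 16459; 16459 ≡ 31 (mod 37); 31·6 ≡ 1, so inverse 6.
x ≡ 59·4033·24 + 23·5587·74 + 31·16459·6 = 18281176.
18281176 mod 608983 = 11686.

11686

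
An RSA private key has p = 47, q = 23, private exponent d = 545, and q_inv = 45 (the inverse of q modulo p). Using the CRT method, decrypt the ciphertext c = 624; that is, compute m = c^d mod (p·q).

d_p = d mod (p−1) = 545 mod 46 = 39; d_q = d mod (q−1) = 17.
m₁ = c^(d_p) mod p: c ≡ 13 (mod 47), and 13^39 mod 47 = 41.
m₂ = c^(d_q) mod q: c ≡ 3 (mod 23), and 3^17 mod 23 = 16.
h = q_inv·(m₁ − m₂) mod p = 45·(41 − 16) mod 47 = 44.
m = m₂ + h·q = 16 + 44·23 = 1028.

1028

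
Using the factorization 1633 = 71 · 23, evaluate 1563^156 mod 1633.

1

Mod 71: 1563 ≡ 1; by Fermat, exponent reduces to 156 mod 70 = 16; 1^16 ≡ 1 (mod 71).
Mod 23: 1563 ≡ 22; by Fermat, exponent reduces to 156 mod 22 = 2; 22^2 ≡ 1 (mod 23).
Combine by CRT: x ≡ 1 (mod 71), x ≡ 1 (mod 23) ⇒ x ≡ 1 (mod 1633).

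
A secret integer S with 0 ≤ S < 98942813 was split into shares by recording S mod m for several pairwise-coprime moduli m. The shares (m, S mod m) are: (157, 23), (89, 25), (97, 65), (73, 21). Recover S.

25872681

The moduli are pairwise coprime; N = 157·89·97·73 = 98942813.
N/157 = 630209; 630209 ≡ 11 (mod 157); 11·100 ≡ 1, so inverse 100.
N/89 = 1111717; 1111717 ≡ 18 (mod 89); 18·5 ≡ 1, so inverse 5.
N/97 = 1020029; 1020029 ≡ 74 (mod 97); 74·59 ≡ 1, so inverse 59.
N/73 = 1355381; 1355381 ≡ 63 (mod 73); 63·51 ≡ 1, so inverse 51.
S ≡ 23·630209·100 + 25·1111717·5 + 65·1020029·59 + 21·1355381·51 = 6951869591.
6951869591 mod 98942813 = 25872681.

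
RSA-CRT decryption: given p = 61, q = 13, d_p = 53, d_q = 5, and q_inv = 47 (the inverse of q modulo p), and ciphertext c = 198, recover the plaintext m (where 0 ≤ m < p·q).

m₁ = c^(d_p) mod p: c ≡ 15 (mod 61), and 15^53 mod 61 = 25.
m₂ = c^(d_q) mod q: c ≡ 3 (mod 13), and 3^5 mod 13 = 9.
h = q_inv·(m₁ − m₂) mod p = 47·(25 − 9) mod 61 = 20.
m = m₂ + h·q = 9 + 20·13 = 269.

269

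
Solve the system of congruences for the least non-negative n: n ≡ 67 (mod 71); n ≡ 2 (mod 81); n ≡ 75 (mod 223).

The moduli are pairwise coprime; M = 71·81·223 = 1282473.
M/71 = 18063; 18063 ≡ 29 (mod 71); 29·49 ≡ 1, so inverse 49.
M/81 = 15833; 15833 ≡ 38 (mod 81); 38·32 ≡ 1, so inverse 32.
M/223 = 5751; 5751 ≡ 176 (mod 223); 176·204 ≡ 1, so inverse 204.
n ≡ 67·18063·49 + 2·15833·32 + 75·5751·204 = 148304441.
148304441 mod 1282473 = 820046.

820046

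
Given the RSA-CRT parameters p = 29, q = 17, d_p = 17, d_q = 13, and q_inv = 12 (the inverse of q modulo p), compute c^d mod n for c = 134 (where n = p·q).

m₁ = c^(d_p) mod p: c ≡ 18 (mod 29), and 18^17 mod 29 = 26.
m₂ = c^(d_q) mod q: c ≡ 15 (mod 17), and 15^13 mod 17 = 2.
h = q_inv·(m₁ − m₂) mod p = 12·(26 − 2) mod 29 = 27.
m = m₂ + h·q = 2 + 27·17 = 461.

461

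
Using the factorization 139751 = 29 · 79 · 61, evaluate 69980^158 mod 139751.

98867

Mod 29: 69980 ≡ 3; by Fermat, exponent reduces to 158 mod 28 = 18; 3^18 ≡ 6 (mod 29).
Mod 79: 69980 ≡ 65; by Fermat, exponent reduces to 158 mod 78 = 2; 65^2 ≡ 38 (mod 79).
Mod 61: 69980 ≡ 13; by Fermat, exponent reduces to 158 mod 60 = 38; 13^38 ≡ 47 (mod 61).
Combine by CRT: x ≡ 6 (mod 29), x ≡ 38 (mod 79), x ≡ 47 (mod 61) ⇒ x ≡ 98867 (mod 139751).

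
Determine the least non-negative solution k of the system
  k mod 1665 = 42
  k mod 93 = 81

gcd(1665, 93) = 3 and 3 | (81 − 42), so the pair is consistent; merging gives k ≡ 10032 (mod 51615), where 51615 = lcm(1665, 93).
The solution is unique modulo lcm(1665, 93) = 51615.

10032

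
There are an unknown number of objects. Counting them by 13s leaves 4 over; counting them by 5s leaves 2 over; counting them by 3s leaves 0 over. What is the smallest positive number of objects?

Combine the congruences pairwise.
From N ≡ 4 (mod 13) write N = 4 + 13t. Substituting into N ≡ 2 (mod 5) gives 13t ≡ 3 (mod 5), and since 3⁻¹ ≡ 2 (mod 5), t ≡ 1. Hence N ≡ 4 + 13·1 = 17 (mod 65).
From N ≡ 17 (mod 65) write N = 17 + 65t. Substituting into N ≡ 0 (mod 3) gives 65t ≡ 1 (mod 3), and since 2⁻¹ ≡ 2 (mod 3), t ≡ 2. Hence N ≡ 17 + 65·2 = 147 (mod 195).

147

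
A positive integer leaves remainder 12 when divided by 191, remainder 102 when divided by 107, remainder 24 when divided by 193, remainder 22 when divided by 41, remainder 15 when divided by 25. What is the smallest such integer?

The moduli are pairwise coprime; N = 191·107·193·41·25 = 4042949525.
N/191 = 21167275; 21167275 ≡ 82 (mod 191); 82·7 ≡ 1, so inverse 7.
N/107 = 37784575; 37784575 ≡ 93 (mod 107); 93·84 ≡ 1, so inverse 84.
N/193 = 20947925; 20947925 ≡ 91 (mod 193); 91·70 ≡ 1, so inverse 70.
N/41 = 98608525; 98608525 ≡ 40 (mod 41); 40·40 ≡ 1, so inverse 40.
N/25 = 161717981; 161717981 ≡ 6 (mod 25); 6·21 ≡ 1, so inverse 21.
x ≡ 12·21167275·7 + 102·37784575·84 + 24·20947925·70 + 22·98608525·40 + 15·161717981·21 = 498425469715.
498425469715 mod 4042949525 = 1142678140.

1142678140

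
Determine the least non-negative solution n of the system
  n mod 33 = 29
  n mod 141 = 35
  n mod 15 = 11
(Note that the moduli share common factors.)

gcd(33, 141) = 3 and 3 | (35 − 29), so the pair is consistent; merging gives n ≡ 458 (mod 1551), where 1551 = lcm(33, 141).
gcd(1551, 15) = 3 and 3 | (11 − 458), so the pair is consistent; merging gives n ≡ 5111 (mod 7755), where 7755 = lcm(1551, 15).
The solution is unique modulo lcm(33, 141, 15) = 7755.

5111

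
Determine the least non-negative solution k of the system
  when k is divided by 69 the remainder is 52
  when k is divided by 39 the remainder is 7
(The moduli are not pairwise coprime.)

Combine the congruences pairwise.
gcd(69, 39) = 3 and 3 | (7 − 52), so the pair is consistent; merging gives k ≡ 397 (mod 897), where 897 = lcm(69, 39).
The solution is unique modulo lcm(69, 39) = 897.

397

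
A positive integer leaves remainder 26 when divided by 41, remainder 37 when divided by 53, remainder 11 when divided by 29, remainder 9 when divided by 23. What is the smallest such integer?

The moduli are pairwise coprime; M = 41·53·29·23 = 1449391.
M/41 = 35351; 35351 ≡ 9 (mod 41); 9·32 ≡ 1, so inverse 32.
M/53 = 27347; 27347 ≡ 52 (mod 53); 52·52 ≡ 1, so inverse 52.
M/29 = 49979; 49979 ≡ 12 (mod 29); 12·17 ≡ 1, so inverse 17.
M/23 = 63017; 63017 ≡ 20 (mod 23); 20·15 ≡ 1, so inverse 15.
n ≡ 26·35351·32 + 37·27347·52 + 11·49979·17 + 9·63017·15 = 99881028.
99881028 mod 1449391 = 1322440.

1322440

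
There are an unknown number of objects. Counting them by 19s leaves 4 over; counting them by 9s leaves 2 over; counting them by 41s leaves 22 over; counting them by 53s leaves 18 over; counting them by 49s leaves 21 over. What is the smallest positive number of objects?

From N ≡ 4 (mod 19) write N = 4 + 19t. Substituting into N ≡ 2 (mod 9) gives 19t ≡ 7 (mod 9), and since 1⁻¹ ≡ 1 (mod 9), t ≡ 7. Hence N ≡ 4 + 19·7 = 137 (mod 171).
From N ≡ 137 (mod 171) write N = 137 + 171t. Substituting into N ≡ 22 (mod 41) gives 171t ≡ 8 (mod 41), and since 7⁻¹ ≡ 6 (mod 41), t ≡ 7. Hence N ≡ 137 + 171·7 = 1334 (mod 7011).
From N ≡ 1334 (mod 7011) write N = 1334 + 7011t. Substituting into N ≡ 18 (mod 53) gives 7011t ≡ 9 (mod 53), and since 15⁻¹ ≡ 46 (mod 53), t ≡ 43. Hence N ≡ 1334 + 7011·43 = 302807 (mod 371583).
From N ≡ 302807 (mod 371583) write N = 302807 + 371583t. Substituting into N ≡ 21 (mod 49) gives 371583t ≡ 34 (mod 49), and since 16⁻¹ ≡ 46 (mod 49), t ≡ 45. Hence N ≡ 302807 + 371583·45 = 17024042 (mod 18207567).

17024042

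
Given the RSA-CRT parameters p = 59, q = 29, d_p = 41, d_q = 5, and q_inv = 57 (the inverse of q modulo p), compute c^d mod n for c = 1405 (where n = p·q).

m₁ = c^(d_p) mod p: c ≡ 48 (mod 59), and 48^41 mod 59 = 21.
m₂ = c^(d_q) mod q: c ≡ 13 (mod 29), and 13^5 mod 29 = 6.
h = q_inv·(m₁ − m₂) mod p = 57·(21 − 6) mod 59 = 29.
m = m₂ + h·q = 6 + 29·29 = 847.

847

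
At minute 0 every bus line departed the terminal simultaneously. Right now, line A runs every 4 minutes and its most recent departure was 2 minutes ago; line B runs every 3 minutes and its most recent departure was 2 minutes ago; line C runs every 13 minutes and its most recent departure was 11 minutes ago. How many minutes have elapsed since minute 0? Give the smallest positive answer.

From t ≡ 2 (mod 4) write t = 2 + 4s. Substituting into t ≡ 2 (mod 3) gives 4s ≡ 0 (mod 3), and since 1⁻¹ ≡ 1 (mod 3), s ≡ 0. Hence t ≡ 2 + 4·0 = 2 (mod 12).
From t ≡ 2 (mod 12) write t = 2 + 12s. Substituting into t ≡ 11 (mod 13) gives 12s ≡ 9 (mod 13), and since 12⁻¹ ≡ 12 (mod 13), s ≡ 4. Hence t ≡ 2 + 12·4 = 50 (mod 156).

50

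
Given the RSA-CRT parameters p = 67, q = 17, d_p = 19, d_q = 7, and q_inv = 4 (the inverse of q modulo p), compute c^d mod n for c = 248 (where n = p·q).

56

m₁ = c^(d_p) mod p: c ≡ 47 (mod 67), and 47^19 mod 67 = 56.
m₂ = c^(d_q) mod q: c ≡ 10 (mod 17), and 10^7 mod 17 = 5.
h = q_inv·(m₁ − m₂) mod p = 4·(56 − 5) mod 67 = 3.
m = m₂ + h·q = 5 + 3·17 = 56.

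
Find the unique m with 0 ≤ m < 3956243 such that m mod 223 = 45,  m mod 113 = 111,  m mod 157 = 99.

From m ≡ 45 (mod 223) write m = 45 + 223t. Substituting into m ≡ 111 (mod 113) gives 223t ≡ 66 (mod 113), and since 110⁻¹ ≡ 75 (mod 113), t ≡ 91. Hence m ≡ 45 + 223·91 = 20338 (mod 25199).
From m ≡ 20338 (mod 25199) write m = 20338 + 25199t. Substituting into m ≡ 99 (mod 157) gives 25199t ≡ 14 (mod 157), and since 79⁻¹ ≡ 2 (mod 157), t ≡ 28. Hence m ≡ 20338 + 25199·28 = 725910 (mod 3956243).

725910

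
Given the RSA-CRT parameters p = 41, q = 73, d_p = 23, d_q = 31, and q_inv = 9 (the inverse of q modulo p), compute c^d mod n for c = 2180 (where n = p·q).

1584

m₁ = c^(d_p) mod p: c ≡ 7 (mod 41), and 7^23 mod 41 = 26.
m₂ = c^(d_q) mod q: c ≡ 63 (mod 73), and 63^31 mod 73 = 51.
h = q_inv·(m₁ − m₂) mod p = 9·(26 − 51) mod 41 = 21.
m = m₂ + h·q = 51 + 21·73 = 1584.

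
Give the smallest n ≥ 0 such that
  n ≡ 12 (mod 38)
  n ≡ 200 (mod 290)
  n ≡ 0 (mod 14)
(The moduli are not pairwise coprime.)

2520

Combine the congruences pairwise.
gcd(38, 290) = 2 and 2 | (200 − 12), so the pair is consistent; merging gives n ≡ 2520 (mod 5510), where 5510 = lcm(38, 290).
gcd(5510, 14) = 2 and 2 | (0 − 2520), so the pair is consistent; merging gives n ≡ 2520 (mod 38570), where 38570 = lcm(5510, 14).
The solution is unique modulo lcm(38, 290, 14) = 38570.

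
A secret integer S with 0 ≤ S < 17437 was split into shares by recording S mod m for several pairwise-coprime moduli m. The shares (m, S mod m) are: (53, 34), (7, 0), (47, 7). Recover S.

13496

The moduli are pairwise coprime; N = 53·7·47 = 17437.
N/53 = 329; 329 ≡ 11 (mod 53); 11·29 ≡ 1, so inverse 29.
N/7 = 2491; 2491 ≡ 6 (mod 7); 6·6 ≡ 1, so inverse 6.
N/47 = 371; 371 ≡ 42 (mod 47); 42·28 ≡ 1, so inverse 28.
S ≡ 34·329·29 + 0·2491·6 + 7·371·28 = 397110.
397110 mod 17437 = 13496.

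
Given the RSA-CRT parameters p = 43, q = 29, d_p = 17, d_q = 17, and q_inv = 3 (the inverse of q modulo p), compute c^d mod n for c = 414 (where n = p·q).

m₁ = c^(d_p) mod p: c ≡ 27 (mod 43), and 27^17 mod 43 = 32.
m₂ = c^(d_q) mod q: c ≡ 8 (mod 29), and 8^17 mod 29 = 10.
h = q_inv·(m₁ − m₂) mod p = 3·(32 − 10) mod 43 = 23.
m = m₂ + h·q = 10 + 23·29 = 677.

677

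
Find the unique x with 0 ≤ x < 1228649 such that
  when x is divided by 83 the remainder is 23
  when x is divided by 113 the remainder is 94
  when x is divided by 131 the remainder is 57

302143

The moduli are pairwise coprime; N = 83·113·131 = 1228649.
N/83 = 14803; 14803 ≡ 29 (mod 83); 29·63 ≡ 1, so inverse 63.
N/113 = 10873; 10873 ≡ 25 (mod 113); 25·104 ≡ 1, so inverse 104.
N/131 = 9379; 9379 ≡ 78 (mod 131); 78·42 ≡ 1, so inverse 42.
x ≡ 23·14803·63 + 94·10873·104 + 57·9379·42 = 150197321.
150197321 mod 1228649 = 302143.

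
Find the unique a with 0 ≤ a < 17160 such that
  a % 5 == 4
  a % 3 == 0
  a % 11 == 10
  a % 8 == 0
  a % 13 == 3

6984

The moduli are pairwise coprime; N = 5·3·11·8·13 = 17160.
N/5 = 3432; 3432 ≡ 2 (mod 5); 2·3 ≡ 1, so inverse 3.
N/3 = 5720; 5720 ≡ 2 (mod 3); 2·2 ≡ 1, so inverse 2.
N/11 = 1560; 1560 ≡ 9 (mod 11); 9·5 ≡ 1, so inverse 5.
N/8 = 2145; 2145 ≡ 1 (mod 8), inverse 1.
N/13 = 1320; 1320 ≡ 7 (mod 13); 7·2 ≡ 1, so inverse 2.
a ≡ 4·3432·3 + 0·5720·2 + 10·1560·5 + 0·2145·1 + 3·1320·2 = 127104.
127104 mod 17160 = 6984.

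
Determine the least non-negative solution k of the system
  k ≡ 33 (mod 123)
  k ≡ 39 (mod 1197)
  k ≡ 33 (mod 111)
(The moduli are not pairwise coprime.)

Combine the congruences pairwise.
gcd(123, 1197) = 3 and 3 | (39 − 33), so the pair is consistent; merging gives k ≡ 35949 (mod 49077), where 49077 = lcm(123, 1197).
gcd(49077, 111) = 3 and 3 | (33 − 35949), so the pair is consistent; merging gives k ≡ 919335 (mod 1815849), where 1815849 = lcm(49077, 111).
The solution is unique modulo lcm(123, 1197, 111) = 1815849.

919335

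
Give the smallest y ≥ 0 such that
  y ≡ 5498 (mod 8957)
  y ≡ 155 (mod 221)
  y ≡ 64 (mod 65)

gcd(8957, 221) = 13 and 13 | (155 − 5498), so the pair is consistent; merging gives y ≡ 104025 (mod 152269), where 152269 = lcm(8957, 221).
gcd(152269, 65) = 13 and 13 | (64 − 104025), so the pair is consistent; merging gives y ≡ 256294 (mod 761345), where 761345 = lcm(152269, 65).
The solution is unique modulo lcm(8957, 221, 65) = 761345.

256294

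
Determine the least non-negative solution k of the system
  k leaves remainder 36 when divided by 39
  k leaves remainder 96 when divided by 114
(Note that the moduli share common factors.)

894

gcd(39, 114) = 3 and 3 | (96 − 36), so the pair is consistent; merging gives k ≡ 894 (mod 1482), where 1482 = lcm(39, 114).
The solution is unique modulo lcm(39, 114) = 1482.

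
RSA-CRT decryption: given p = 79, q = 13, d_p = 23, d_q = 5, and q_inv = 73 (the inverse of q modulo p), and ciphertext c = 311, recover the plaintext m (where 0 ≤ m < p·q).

818

m₁ = c^(d_p) mod p: c ≡ 74 (mod 79), and 74^23 mod 79 = 28.
m₂ = c^(d_q) mod q: c ≡ 12 (mod 13), and 12^5 mod 13 = 12.
h = q_inv·(m₁ − m₂) mod p = 73·(28 − 12) mod 79 = 62.
m = m₂ + h·q = 12 + 62·13 = 818.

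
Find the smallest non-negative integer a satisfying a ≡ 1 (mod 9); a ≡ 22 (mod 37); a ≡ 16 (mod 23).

6571

The moduli are pairwise coprime; N = 9·37·23 = 7659.
N/9 = 851; 851 ≡ 5 (mod 9); 5·2 ≡ 1, so inverse 2.
N/37 = 207; 207 ≡ 22 (mod 37); 22·32 ≡ 1, so inverse 32.
N/23 = 333; 333 ≡ 11 (mod 23); 11·21 ≡ 1, so inverse 21.
a ≡ 1·851·2 + 22·207·32 + 16·333·21 = 259318.
259318 mod 7659 = 6571.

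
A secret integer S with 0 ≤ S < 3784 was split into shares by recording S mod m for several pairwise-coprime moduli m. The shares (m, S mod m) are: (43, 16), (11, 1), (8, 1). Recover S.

2553

The moduli are pairwise coprime; N = 43·11·8 = 3784.
N/43 = 88; 88 ≡ 2 (mod 43); 2·22 ≡ 1, so inverse 22.
N/11 = 344; 344 ≡ 3 (mod 11); 3·4 ≡ 1, so inverse 4.
N/8 = 473; 473 ≡ 1 (mod 8), inverse 1.
S ≡ 16·88·22 + 1·344·4 + 1·473·1 = 32825.
32825 mod 3784 = 2553.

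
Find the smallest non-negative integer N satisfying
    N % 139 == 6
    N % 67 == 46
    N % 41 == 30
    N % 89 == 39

21476896

From N ≡ 6 (mod 139) write N = 6 + 139t. Substituting into N ≡ 46 (mod 67) gives 139t ≡ 40 (mod 67), and since 5⁻¹ ≡ 27 (mod 67), t ≡ 8. Hence N ≡ 6 + 139·8 = 1118 (mod 9313).
From N ≡ 1118 (mod 9313) write N = 1118 + 9313t. Substituting into N ≡ 30 (mod 41) gives 9313t ≡ 19 (mod 41), and since 6⁻¹ ≡ 7 (mod 41), t ≡ 10. Hence N ≡ 1118 + 9313·10 = 94248 (mod 381833).
From N ≡ 94248 (mod 381833) write N = 94248 + 381833t. Substituting into N ≡ 39 (mod 89) gives 381833t ≡ 42 (mod 89), and since 23⁻¹ ≡ 31 (mod 89), t ≡ 56. Hence N ≡ 94248 + 381833·56 = 21476896 (mod 33983137).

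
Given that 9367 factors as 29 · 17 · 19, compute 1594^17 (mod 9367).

Mod 29: 1594 ≡ 28; 28^17 ≡ 28 (mod 29).
Mod 17: 1594 ≡ 13; by Fermat, exponent reduces to 17 mod 16 = 1; 13^1 ≡ 13 (mod 17).
Mod 19: 1594 ≡ 17; 17^17 ≡ 9 (mod 19).
Combine by CRT: x ≡ 28 (mod 29), x ≡ 13 (mod 17), x ≡ 9 (mod 19) ⇒ x ≡ 5538 (mod 9367).

5538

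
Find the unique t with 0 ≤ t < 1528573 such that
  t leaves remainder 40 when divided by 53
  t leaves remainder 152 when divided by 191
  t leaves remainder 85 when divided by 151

The moduli are pairwise coprime; N = 53·191·151 = 1528573.
N/53 = 28841; 28841 ≡ 9 (mod 53); 9·6 ≡ 1, so inverse 6.
N/191 = 8003; 8003 ≡ 172 (mod 191); 172·10 ≡ 1, so inverse 10.
N/151 = 10123; 10123 ≡ 6 (mod 151); 6·126 ≡ 1, so inverse 126.
t ≡ 40·28841·6 + 152·8003·10 + 85·10123·126 = 127503730.
127503730 mod 1528573 = 632171.

632171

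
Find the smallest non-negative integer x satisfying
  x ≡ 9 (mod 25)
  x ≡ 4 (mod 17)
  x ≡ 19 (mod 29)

10459

The moduli are pairwise coprime; N = 25·17·29 = 12325.
N/25 = 493; 493 ≡ 18 (mod 25); 18·7 ≡ 1, so inverse 7.
N/17 = 725; 725 ≡ 11 (mod 17); 11·14 ≡ 1, so inverse 14.
N/29 = 425; 425 ≡ 19 (mod 29); 19·26 ≡ 1, so inverse 26.
x ≡ 9·493·7 + 4·725·14 + 19·425·26 = 281609.
281609 mod 12325 = 10459.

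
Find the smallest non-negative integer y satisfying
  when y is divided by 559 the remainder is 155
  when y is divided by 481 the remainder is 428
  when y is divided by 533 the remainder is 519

gcd(559, 481) = 13 and 13 | (428 − 155), so the pair is consistent; merging gives y ≡ 12453 (mod 20683), where 20683 = lcm(559, 481).
gcd(20683, 533) = 13 and 13 | (519 − 12453), so the pair is consistent; merging gives y ≡ 53819 (mod 848003), where 848003 = lcm(20683, 533).
The solution is unique modulo lcm(559, 481, 533) = 848003.

53819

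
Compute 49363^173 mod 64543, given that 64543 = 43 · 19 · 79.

Mod 43: 49363 ≡ 42; by Fermat, exponent reduces to 173 mod 42 = 5; 42^5 ≡ 42 (mod 43).
Mod 19: 49363 ≡ 1; by Fermat, exponent reduces to 173 mod 18 = 11; 1^11 ≡ 1 (mod 19).
Mod 79: 49363 ≡ 67; by Fermat, exponent reduces to 173 mod 78 = 17; 67^17 ≡ 38 (mod 79).
Combine by CRT: x ≡ 42 (mod 43), x ≡ 1 (mod 19), x ≡ 38 (mod 79) ⇒ x ≡ 46095 (mod 64543).

46095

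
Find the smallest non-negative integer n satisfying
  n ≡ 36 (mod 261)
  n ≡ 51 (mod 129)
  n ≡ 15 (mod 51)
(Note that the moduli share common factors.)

gcd(261, 129) = 3 and 3 | (51 − 36), so the pair is consistent; merging gives n ≡ 1341 (mod 11223), where 11223 = lcm(261, 129).
gcd(11223, 51) = 3 and 3 | (15 − 1341), so the pair is consistent; merging gives n ≡ 1341 (mod 190791), where 190791 = lcm(11223, 51).
The solution is unique modulo lcm(261, 129, 51) = 190791.

1341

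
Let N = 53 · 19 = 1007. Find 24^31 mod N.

169

Mod 53: 24 ≡ 24; 24^31 ≡ 10 (mod 53).
Mod 19: 24 ≡ 5; by Fermat, exponent reduces to 31 mod 18 = 13; 5^13 ≡ 17 (mod 19).
Combine by CRT: x ≡ 10 (mod 53), x ≡ 17 (mod 19) ⇒ x ≡ 169 (mod 1007).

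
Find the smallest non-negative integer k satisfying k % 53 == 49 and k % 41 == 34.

526

Combine the congruences pairwise.
From k ≡ 49 (mod 53) write k = 49 + 53t. Substituting into k ≡ 34 (mod 41) gives 53t ≡ 26 (mod 41), and since 12⁻¹ ≡ 24 (mod 41), t ≡ 9. Hence k ≡ 49 + 53·9 = 526 (mod 2173).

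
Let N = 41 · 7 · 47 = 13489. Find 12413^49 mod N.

Mod 41: 12413 ≡ 31; by Fermat, exponent reduces to 49 mod 40 = 9; 31^9 ≡ 4 (mod 41).
Mod 7: 12413 ≡ 2; by Fermat, exponent reduces to 49 mod 6 = 1; 2^1 ≡ 2 (mod 7).
Mod 47: 12413 ≡ 5; by Fermat, exponent reduces to 49 mod 46 = 3; 5^3 ≡ 31 (mod 47).
Combine by CRT: x ≡ 4 (mod 41), x ≡ 2 (mod 7), x ≡ 31 (mod 47) ⇒ x ≡ 10418 (mod 13489).

10418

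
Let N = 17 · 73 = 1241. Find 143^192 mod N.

Mod 17: 143 ≡ 7; since 16 | 192, by Fermat 7^192 ≡ 1 (mod 17).
Mod 73: 143 ≡ 70; by Fermat, exponent reduces to 192 mod 72 = 48; 70^48 ≡ 1 (mod 73).
Combine by CRT: x ≡ 1 (mod 17), x ≡ 1 (mod 73) ⇒ x ≡ 1 (mod 1241).

1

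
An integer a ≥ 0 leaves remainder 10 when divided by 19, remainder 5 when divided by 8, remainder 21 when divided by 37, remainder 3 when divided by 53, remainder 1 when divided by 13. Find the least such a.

1253877

The moduli are pairwise coprime; N = 19·8·37·53·13 = 3874936.
N/19 = 203944; 203944 ≡ 17 (mod 19); 17·9 ≡ 1, so inverse 9.
N/8 = 484367; 484367 ≡ 7 (mod 8); 7·7 ≡ 1, so inverse 7.
N/37 = 104728; 104728 ≡ 18 (mod 37); 18·35 ≡ 1, so inverse 35.
N/53 = 73112; 73112 ≡ 25 (mod 53); 25·17 ≡ 1, so inverse 17.
N/13 = 298072; 298072 ≡ 8 (mod 13); 8·5 ≡ 1, so inverse 5.
a ≡ 10·203944·9 + 5·484367·7 + 21·104728·35 + 3·73112·17 + 1·298072·5 = 117501957.
117501957 mod 3874936 = 1253877.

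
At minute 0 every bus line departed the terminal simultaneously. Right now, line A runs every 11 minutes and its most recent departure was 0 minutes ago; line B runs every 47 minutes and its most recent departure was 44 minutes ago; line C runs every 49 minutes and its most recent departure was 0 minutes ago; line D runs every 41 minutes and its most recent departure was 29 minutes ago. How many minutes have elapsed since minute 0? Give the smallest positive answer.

330407

From t ≡ 0 (mod 11) write t = 0 + 11s. Substituting into t ≡ 44 (mod 47) gives 11s ≡ 44 (mod 47), and since 11⁻¹ ≡ 30 (mod 47), s ≡ 4. Hence t ≡ 0 + 11·4 = 44 (mod 517).
From t ≡ 44 (mod 517) write t = 44 + 517s. Substituting into t ≡ 0 (mod 49) gives 517s ≡ 5 (mod 49), and since 27⁻¹ ≡ 20 (mod 49), s ≡ 2. Hence t ≡ 44 + 517·2 = 1078 (mod 25333).
From t ≡ 1078 (mod 25333) write t = 1078 + 25333s. Substituting into t ≡ 29 (mod 41) gives 25333s ≡ 17 (mod 41), and since 36⁻¹ ≡ 8 (mod 41), s ≡ 13. Hence t ≡ 1078 + 25333·13 = 330407 (mod 1038653).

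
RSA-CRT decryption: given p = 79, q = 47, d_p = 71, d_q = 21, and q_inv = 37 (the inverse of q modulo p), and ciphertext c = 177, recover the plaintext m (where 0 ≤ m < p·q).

m₁ = c^(d_p) mod p: c ≡ 19 (mod 79), and 19^71 mod 79 = 36.
m₂ = c^(d_q) mod q: c ≡ 36 (mod 47), and 36^21 mod 47 = 7.
h = q_inv·(m₁ − m₂) mod p = 37·(36 − 7) mod 79 = 46.
m = m₂ + h·q = 7 + 46·47 = 2169.

2169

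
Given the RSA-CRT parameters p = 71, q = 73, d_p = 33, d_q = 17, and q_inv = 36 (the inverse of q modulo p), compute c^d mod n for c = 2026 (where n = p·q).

2559

m₁ = c^(d_p) mod p: c ≡ 38 (mod 71), and 38^33 mod 71 = 3.
m₂ = c^(d_q) mod q: c ≡ 55 (mod 73), and 55^17 mod 73 = 4.
h = q_inv·(m₁ − m₂) mod p = 36·(3 − 4) mod 71 = 35.
m = m₂ + h·q = 4 + 35·73 = 2559.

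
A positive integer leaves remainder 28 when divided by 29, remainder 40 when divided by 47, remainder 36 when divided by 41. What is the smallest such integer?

The moduli are pairwise coprime; N = 29·47·41 = 55883.
N/29 = 1927; 1927 ≡ 13 (mod 29); 13·9 ≡ 1, so inverse 9.
N/47 = 1189; 1189 ≡ 14 (mod 47); 14·37 ≡ 1, so inverse 37.
N/41 = 1363; 1363 ≡ 10 (mod 41); 10·37 ≡ 1, so inverse 37.
k ≡ 28·1927·9 + 40·1189·37 + 36·1363·37 = 4060840.
4060840 mod 55883 = 37264.

37264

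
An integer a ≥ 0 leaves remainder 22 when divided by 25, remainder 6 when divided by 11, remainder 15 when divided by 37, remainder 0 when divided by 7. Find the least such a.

The moduli are pairwise coprime; N = 25·11·37·7 = 71225.
N/25 = 2849; 2849 ≡ 24 (mod 25); 24·24 ≡ 1, so inverse 24.
N/11 = 6475; 6475 ≡ 7 (mod 11); 7·8 ≡ 1, so inverse 8.
N/37 = 1925; 1925 ≡ 1 (mod 37), inverse 1.
N/7 = 10175; 10175 ≡ 4 (mod 7); 4·2 ≡ 1, so inverse 2.
a ≡ 22·2849·24 + 6·6475·8 + 15·1925·1 + 0·10175·2 = 1843947.
1843947 mod 71225 = 63322.

63322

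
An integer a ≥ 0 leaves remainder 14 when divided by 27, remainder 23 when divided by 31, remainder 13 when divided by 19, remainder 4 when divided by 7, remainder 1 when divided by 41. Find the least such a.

2737571

From a ≡ 14 (mod 27) write a = 14 + 27t. Substituting into a ≡ 23 (mod 31) gives 27t ≡ 9 (mod 31), and since 27⁻¹ ≡ 23 (mod 31), t ≡ 21. Hence a ≡ 14 + 27·21 = 581 (mod 837).
From a ≡ 581 (mod 837) write a = 581 + 837t. Substituting into a ≡ 13 (mod 19) gives 837t ≡ 2 (mod 19), and since 1⁻¹ ≡ 1 (mod 19), t ≡ 2. Hence a ≡ 581 + 837·2 = 2255 (mod 15903).
From a ≡ 2255 (mod 15903) write a = 2255 + 15903t. Substituting into a ≡ 4 (mod 7) gives 15903t ≡ 3 (mod 7), and since 6⁻¹ ≡ 6 (mod 7), t ≡ 4. Hence a ≡ 2255 + 15903·4 = 65867 (mod 111321).
From a ≡ 65867 (mod 111321) write a = 65867 + 111321t. Substituting into a ≡ 1 (mod 41) gives 111321t ≡ 21 (mod 41), and since 6⁻¹ ≡ 7 (mod 41), t ≡ 24. Hence a ≡ 65867 + 111321·24 = 2737571 (mod 4564161).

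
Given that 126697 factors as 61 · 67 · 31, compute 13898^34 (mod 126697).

8605

Mod 61: 13898 ≡ 51; 51^34 ≡ 4 (mod 61).
Mod 67: 13898 ≡ 29; 29^34 ≡ 29 (mod 67).
Mod 31: 13898 ≡ 10; by Fermat, exponent reduces to 34 mod 30 = 4; 10^4 ≡ 18 (mod 31).
Combine by CRT: x ≡ 4 (mod 61), x ≡ 29 (mod 67), x ≡ 18 (mod 31) ⇒ x ≡ 8605 (mod 126697).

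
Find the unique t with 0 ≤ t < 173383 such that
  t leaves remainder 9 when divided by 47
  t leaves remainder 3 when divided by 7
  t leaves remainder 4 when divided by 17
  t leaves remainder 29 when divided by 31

130105

The moduli are pairwise coprime; N = 47·7·17·31 = 173383.
N/47 = 3689; 3689 ≡ 23 (mod 47); 23·45 ≡ 1, so inverse 45.
N/7 = 24769; 24769 ≡ 3 (mod 7); 3·5 ≡ 1, so inverse 5.
N/17 = 10199; 10199 ≡ 16 (mod 17); 16·16 ≡ 1, so inverse 16.
N/31 = 5593; 5593 ≡ 13 (mod 31); 13·12 ≡ 1, so inverse 12.
t ≡ 9·3689·45 + 3·24769·5 + 4·10199·16 + 29·5593·12 = 4464680.
4464680 mod 173383 = 130105.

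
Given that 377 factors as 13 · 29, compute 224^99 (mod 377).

Mod 13: 224 ≡ 3; by Fermat, exponent reduces to 99 mod 12 = 3; 3^3 ≡ 1 (mod 13).
Mod 29: 224 ≡ 21; by Fermat, exponent reduces to 99 mod 28 = 15; 21^15 ≡ 8 (mod 29).
Combine by CRT: x ≡ 1 (mod 13), x ≡ 8 (mod 29) ⇒ x ≡ 66 (mod 377).

66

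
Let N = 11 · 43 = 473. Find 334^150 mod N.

Mod 11: 334 ≡ 4; since 10 | 150, by Fermat 4^150 ≡ 1 (mod 11).
Mod 43: 334 ≡ 33; by Fermat, exponent reduces to 150 mod 42 = 24; 33^24 ≡ 11 (mod 43).
Combine by CRT: x ≡ 1 (mod 11), x ≡ 11 (mod 43) ⇒ x ≡ 441 (mod 473).

441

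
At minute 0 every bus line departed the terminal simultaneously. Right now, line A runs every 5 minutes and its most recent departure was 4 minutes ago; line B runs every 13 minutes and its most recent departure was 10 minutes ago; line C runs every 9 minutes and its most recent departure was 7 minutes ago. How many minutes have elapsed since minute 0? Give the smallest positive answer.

Combine the congruences pairwise.
From t ≡ 4 (mod 5) write t = 4 + 5s. Substituting into t ≡ 10 (mod 13) gives 5s ≡ 6 (mod 13), and since 5⁻¹ ≡ 8 (mod 13), s ≡ 9. Hence t ≡ 4 + 5·9 = 49 (mod 65).
From t ≡ 49 (mod 65) write t = 49 + 65s. Substituting into t ≡ 7 (mod 9) gives 65s ≡ 3 (mod 9), and since 2⁻¹ ≡ 5 (mod 9), s ≡ 6. Hence t ≡ 49 + 65·6 = 439 (mod 585).

439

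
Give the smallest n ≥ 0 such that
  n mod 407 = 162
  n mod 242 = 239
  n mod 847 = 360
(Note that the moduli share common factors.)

gcd(407, 242) = 11 and 11 | (239 − 162), so the pair is consistent; merging gives n ≡ 8709 (mod 8954), where 8954 = lcm(407, 242).
gcd(8954, 847) = 121 and 121 | (360 − 8709), so the pair is consistent; merging gives n ≡ 26617 (mod 62678), where 62678 = lcm(8954, 847).
The solution is unique modulo lcm(407, 242, 847) = 62678.

26617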